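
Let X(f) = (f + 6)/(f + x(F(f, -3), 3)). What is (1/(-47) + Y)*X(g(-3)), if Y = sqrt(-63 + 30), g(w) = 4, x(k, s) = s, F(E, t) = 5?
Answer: -10/329 + 10*I*sqrt(33)/7 ≈ -0.030395 + 8.2065*I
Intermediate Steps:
X(f) = (6 + f)/(3 + f) (X(f) = (f + 6)/(f + 3) = (6 + f)/(3 + f))
Y = I*sqrt(33) (Y = sqrt(-33) = I*sqrt(33) ≈ 5.7446*I)
(1/(-47) + Y)*X(g(-3)) = (1/(-47) + I*sqrt(33))*((6 + 4)/(3 + 4)) = (-1/47 + I*sqrt(33))*(10/7) = -10/329 + 10*I*sqrt(33)/7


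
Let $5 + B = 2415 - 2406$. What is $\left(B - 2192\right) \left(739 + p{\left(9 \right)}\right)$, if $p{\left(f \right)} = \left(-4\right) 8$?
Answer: $-1546916$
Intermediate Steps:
$p{\left(f \right)} = -32$
$B = 4$ ($B = -5 + \left(2415 - 2406\right) = -5 + 9 = 4$)
$\left(B - 2192\right) \left(739 + p{\left(9 \right)}\right) = \left(4 - 2192\right) \left(739 - 32\right) = \left(-2188\right) 707 = -1546916$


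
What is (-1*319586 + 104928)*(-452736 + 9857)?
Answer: 95067520382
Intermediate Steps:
(-1*319586 + 104928)*(-452736 + 9857) = (-319586 + 104928)*(-442879) = -214658*(-442879) = 95067520382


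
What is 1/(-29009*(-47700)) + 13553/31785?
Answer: 1250245548979/2932122386700 ≈ 0.42640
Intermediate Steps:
1/(-29009*(-47700)) + 13553/31785 = -1/29009*(-1/47700) + 13553*(1/31785) = 1/1383729300 + 13553/31785 = 1250245548979/2932122386700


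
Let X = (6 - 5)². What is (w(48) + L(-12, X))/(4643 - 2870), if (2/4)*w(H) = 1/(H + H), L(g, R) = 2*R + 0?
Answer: 97/85104 ≈ 0.0011398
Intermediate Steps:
X = 1 (X = 1² = 1)
L(g, R) = 2*R
w(H) = 1/H (w(H) = 2/(H + H) = 2/((2*H)) = 2*(1/(2*H)) = 1/H)
(w(48) + L(-12, X))/(4643 - 2870) = (1/48 + 2*1)/(4643 - 2870) = (1/48 + 2)/1773 = (97/48)*(1/1773) = 97/85104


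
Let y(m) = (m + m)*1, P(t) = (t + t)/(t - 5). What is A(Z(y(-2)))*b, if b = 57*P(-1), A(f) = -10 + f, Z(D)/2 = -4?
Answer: -342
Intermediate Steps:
P(t) = 2*t/(-5 + t) (P(t) = (2*t)/(-5 + t) = 2*t/(-5 + t))
y(m) = 2*m (y(m) = (2*m)*1 = 2*m)
Z(D) = -8 (Z(D) = 2*(-4) = -8)
b = 19 (b = 57*(2*(-1)/(-5 - 1)) = 57*(2*(-1)/(-6)) = 57*(2*(-1)*(-1/6)) = 57*(1/3) = 19)
A(Z(y(-2)))*b = (-10 - 8)*19 = -18*19 = -342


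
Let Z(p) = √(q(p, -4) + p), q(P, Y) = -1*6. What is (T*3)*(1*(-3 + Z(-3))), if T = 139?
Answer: -1251 + 1251*I ≈ -1251.0 + 1251.0*I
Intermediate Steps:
q(P, Y) = -6
Z(p) = √(-6 + p)
(T*3)*(1*(-3 + Z(-3))) = (139*3)*(1*(-3 + √(-6 - 3))) = 417*(1*(-3 + √(-9))) = 417*(1*(-3 + 3*I)) = 417*(-3 + 3*I) = -1251 + 1251*I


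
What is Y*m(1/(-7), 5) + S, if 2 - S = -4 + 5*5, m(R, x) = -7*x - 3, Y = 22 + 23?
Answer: -1729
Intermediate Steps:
Y = 45
m(R, x) = -3 - 7*x
S = -19 (S = 2 - (-4 + 5*5) = 2 - (-4 + 25) = 2 - 1*21 = 2 - 21 = -19)
Y*m(1/(-7), 5) + S = 45*(-3 - 7*5) - 19 = 45*(-3 - 35) - 19 = 45*(-38) - 19 = -1710 - 19 = -1729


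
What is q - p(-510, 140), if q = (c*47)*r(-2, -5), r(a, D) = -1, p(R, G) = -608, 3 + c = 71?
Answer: -2588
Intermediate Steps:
c = 68 (c = -3 + 71 = 68)
q = -3196 (q = (68*47)*(-1) = 3196*(-1) = -3196)
q - p(-510, 140) = -3196 - 1*(-608) = -3196 + 608 = -2588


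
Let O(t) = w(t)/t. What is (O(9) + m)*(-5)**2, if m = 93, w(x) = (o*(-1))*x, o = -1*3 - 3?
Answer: 2475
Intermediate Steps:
o = -6 (o = -3 - 3 = -6)
w(x) = 6*x (w(x) = (-6*(-1))*x = 6*x)
O(t) = 6 (O(t) = (6*t)/t = 6)
(O(9) + m)*(-5)**2 = (6 + 93)*(-5)**2 = 99*25 = 2475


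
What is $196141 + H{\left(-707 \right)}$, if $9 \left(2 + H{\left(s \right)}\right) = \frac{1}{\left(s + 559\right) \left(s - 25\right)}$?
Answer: $\frac{191240232337}{975024} \approx 1.9614 \cdot 10^{5}$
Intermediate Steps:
$H{\left(s \right)} = -2 + \frac{1}{9 \left(-25 + s\right) \left(559 + s\right)}$ ($H{\left(s \right)} = -2 + \frac{1}{9 \left(s + 559\right) \left(s - 25\right)} = -2 + \frac{1}{9 \left(559 + s\right) \left(-25 + s\right)} = -2 + \frac{1}{9 \left(-25 + s\right) \left(559 + s\right)}$)
$196141 + H{\left(-707 \right)} = 196141 + \frac{251551 - -6795684 - 18 \left(-707\right)^{2}}{9 \left(-13975 + \left(-707\right)^{2} + 534 \left(-707\right)\right)} = 196141 + \frac{251551 + 6795684 - 8997282}{9 \left(-13975 + 499849 - 377538\right)} = 196141 + \frac{251551 + 6795684 - 8997282}{9 \cdot 108336} = 196141 + \frac{1}{9} \cdot \frac{1}{108336} \left(-1950047\right) = 196141 - \frac{1950047}{975024} = \frac{191240232337}{975024}$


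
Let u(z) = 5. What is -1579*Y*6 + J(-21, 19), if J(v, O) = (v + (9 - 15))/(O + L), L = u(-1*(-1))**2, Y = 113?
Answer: -47104755/44 ≈ -1.0706e+6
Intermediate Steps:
L = 25 (L = 5**2 = 25)
J(v, O) = (-6 + v)/(25 + O) (J(v, O) = (v + (9 - 15))/(O + 25) = (v - 6)/(25 + O) = (-6 + v)/(25 + O))
-1579*Y*6 + J(-21, 19) = -178427*6 + (-6 - 21)/(25 + 19) = -1579*678 - 27/44 = -1070562 + (1/44)*(-27) = -1070562 - 27/44 = -47104755/44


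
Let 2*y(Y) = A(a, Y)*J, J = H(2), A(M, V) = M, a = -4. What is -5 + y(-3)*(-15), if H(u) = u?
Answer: 55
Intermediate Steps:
J = 2
y(Y) = -4 (y(Y) = (-4*2)/2 = (½)*(-8) = -4)
-5 + y(-3)*(-15) = -5 - 4*(-15) = -5 + 60 = 55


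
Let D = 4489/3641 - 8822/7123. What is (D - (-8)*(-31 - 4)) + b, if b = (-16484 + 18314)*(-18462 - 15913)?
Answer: -1631470979370545/25934843 ≈ -6.2906e+7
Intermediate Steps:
b = -62906250 (b = 1830*(-34375) = -62906250)
D = -145755/25934843 (D = 4489*(1/3641) - 8822*1/7123 = 4489/3641 - 8822/7123 = -145755/25934843 ≈ -0.0056200)
(D - (-8)*(-31 - 4)) + b = (-145755/25934843 - (-8)*(-31 - 4)) - 62906250 = (-145755/25934843 - (-8)*(-35)) - 62906250 = (-145755/25934843 - 1*280) - 62906250 = (-145755/25934843 - 280) - 62906250 = -7261901795/25934843 - 62906250 = -1631470979370545/25934843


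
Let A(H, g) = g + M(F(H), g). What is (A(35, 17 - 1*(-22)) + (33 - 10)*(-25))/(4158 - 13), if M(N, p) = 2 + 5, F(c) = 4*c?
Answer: -529/4145 ≈ -0.12762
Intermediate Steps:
M(N, p) = 7
A(H, g) = 7 + g (A(H, g) = g + 7 = 7 + g)
(A(35, 17 - 1*(-22)) + (33 - 10)*(-25))/(4158 - 13) = ((7 + (17 - 1*(-22))) + (33 - 10)*(-25))/(4158 - 13) = ((7 + (17 + 22)) + 23*(-25))/4145 = ((7 + 39) - 575)*(1/4145) = (46 - 575)*(1/4145) = -529*1/4145 = -529/4145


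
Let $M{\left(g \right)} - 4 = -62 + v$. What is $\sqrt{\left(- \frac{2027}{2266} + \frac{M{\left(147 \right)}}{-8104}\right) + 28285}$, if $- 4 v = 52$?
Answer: $\frac{\sqrt{596130408533107822}}{4590916} \approx 168.18$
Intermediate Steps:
$v = -13$ ($v = \left(- \frac{1}{4}\right) 52 = -13$)
$M{\left(g \right)} = -71$ ($M{\left(g \right)} = 4 - 75 = -71$)
$\sqrt{\left(- \frac{2027}{2266} + \frac{M{\left(147 \right)}}{-8104}\right) + 28285} = \sqrt{\left(- \frac{2027}{2266} - \frac{71}{-8104}\right) + 28285} = \sqrt{\left(\left(-2027\right) \frac{1}{2266} - - \frac{71}{8104}\right) + 28285} = \sqrt{\left(- \frac{2027}{2266} + \frac{71}{8104}\right) + 28285} = \sqrt{- \frac{8132961}{9181832} + 28285} = \sqrt{\frac{259699985159}{9181832}} = \frac{\sqrt{596130408533107822}}{4590916}$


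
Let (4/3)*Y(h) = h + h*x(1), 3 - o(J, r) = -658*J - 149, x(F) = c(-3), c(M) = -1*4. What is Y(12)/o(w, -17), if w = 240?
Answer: -27/158072 ≈ -0.00017081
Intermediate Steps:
c(M) = -4
x(F) = -4
o(J, r) = 152 + 658*J (o(J, r) = 3 - (-658*J - 149) = 3 - (-149 - 658*J) = 3 + (149 + 658*J) = 152 + 658*J)
Y(h) = -9*h/4 (Y(h) = 3*(h + h*(-4))/4 = 3*(h - 4*h)/4 = 3*(-3*h)/4 = -9*h/4)
Y(12)/o(w, -17) = (-9/4*12)/(152 + 658*240) = -27/(152 + 157920) = -27/158072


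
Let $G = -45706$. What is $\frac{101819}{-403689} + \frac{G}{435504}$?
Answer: $- \frac{3488532845}{9767120792} \approx -0.35717$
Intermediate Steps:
$\frac{101819}{-403689} + \frac{G}{435504} = \frac{101819}{-403689} - \frac{45706}{435504} = 101819 \left(- \frac{1}{403689}\right) - \frac{22853}{217752} = - \frac{101819}{403689} - \frac{22853}{217752} = - \frac{3488532845}{9767120792}$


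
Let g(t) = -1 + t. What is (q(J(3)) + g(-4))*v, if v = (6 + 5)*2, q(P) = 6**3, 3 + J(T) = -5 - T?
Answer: 4642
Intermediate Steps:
J(T) = -8 - T (J(T) = -3 + (-5 - T) = -8 - T)
q(P) = 216
v = 22 (v = 11*2 = 22)
(q(J(3)) + g(-4))*v = (216 + (-1 - 4))*22 = (216 - 5)*22 = 211*22 = 4642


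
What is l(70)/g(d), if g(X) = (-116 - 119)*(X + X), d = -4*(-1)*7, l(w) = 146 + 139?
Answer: -57/2632 ≈ -0.021657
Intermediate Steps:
l(w) = 285
d = 28 (d = 4*7 = 28)
g(X) = -470*X
l(70)/g(d) = 285/((-470*28)) = 285/(-13160) = 285*(-1/13160) = -57/2632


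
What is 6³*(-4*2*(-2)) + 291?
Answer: 3747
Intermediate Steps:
6³*(-4*2*(-2)) + 291 = 216*(-8*(-2)) + 291 = 216*16 + 291 = 3456 + 291 = 3747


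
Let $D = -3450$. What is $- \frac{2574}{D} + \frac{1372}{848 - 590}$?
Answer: $\frac{449791}{74175} \approx 6.0639$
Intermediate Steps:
$- \frac{2574}{D} + \frac{1372}{848 - 590} = - \frac{2574}{-3450} + \frac{1372}{848 - 590} = \left(-2574\right) \left(- \frac{1}{3450}\right) + \frac{1372}{258} = \frac{429}{575} + 1372 \cdot \frac{1}{258} = \frac{429}{575} + \frac{686}{129} = \frac{449791}{74175}$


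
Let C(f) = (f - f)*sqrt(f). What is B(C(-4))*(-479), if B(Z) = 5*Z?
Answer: 0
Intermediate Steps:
C(f) = 0 (C(f) = 0*sqrt(f) = 0)
B(C(-4))*(-479) = (5*0)*(-479) = 0*(-479) = 0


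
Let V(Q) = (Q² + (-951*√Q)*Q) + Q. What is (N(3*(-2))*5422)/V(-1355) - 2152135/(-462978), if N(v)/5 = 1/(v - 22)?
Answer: 5010560655892500379/1077896946403413486 + 2578161*I*√1355/4656363569774 ≈ 4.6485 + 2.0381e-5*I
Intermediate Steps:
V(Q) = Q + Q² - 951*Q^(3/2) (V(Q) = (Q² - 951*Q^(3/2)) + Q = Q + Q² - 951*Q^(3/2))
N(v) = 5/(-22 + v) (N(v) = 5/(v - 22) = 5/(-22 + v))
(N(3*(-2))*5422)/V(-1355) - 2152135/(-462978) = ((5/(-22 + 3*(-2)))*5422)/(-1355 + (-1355)² - (-1288605)*I*√1355) - 2152135/(-462978) = ((5/(-22 - 6))*5422)/(-1355 + 1836025 - (-1288605)*I*√1355) - 2152135*(-1/462978) = ((5/(-28))*5422)/(-1355 + 1836025 + 1288605*I*√1355) + 2152135/462978 = ((5*(-1/28))*5422)/(1834670 + 1288605*I*√1355) + 2152135/462978 = (-5/28*5422)/(1834670 + 1288605*I*√1355) + 2152135/462978 = -13555/(14*(1834670 + 1288605*I*√1355)) + 2152135/462978 = 2152135/462978 - 13555/(14*(1834670 + 1288605*I*√1355))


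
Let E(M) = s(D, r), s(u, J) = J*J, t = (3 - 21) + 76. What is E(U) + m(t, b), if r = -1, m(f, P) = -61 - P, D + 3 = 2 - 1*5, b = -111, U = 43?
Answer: 51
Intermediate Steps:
t = 58 (t = -18 + 76 = 58)
D = -6 (D = -3 + (2 - 1*5) = -3 + (2 - 5) = -3 - 3 = -6)
s(u, J) = J²
E(M) = 1 (E(M) = (-1)² = 1)
E(U) + m(t, b) = 1 + (-61 - 1*(-111)) = 1 + (-61 + 111) = 1 + 50 = 51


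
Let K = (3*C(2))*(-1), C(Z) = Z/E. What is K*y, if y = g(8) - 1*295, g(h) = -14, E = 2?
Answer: 927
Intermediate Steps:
C(Z) = Z/2
y = -309 (y = -14 - 1*295 = -14 - 295 = -309)
K = -3 (K = (3*((½)*2))*(-1) = (3*1)*(-1) = 3*(-1) = -3)
K*y = -3*(-309) = 927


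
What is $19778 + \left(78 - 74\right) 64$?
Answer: $20034$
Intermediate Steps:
$19778 + \left(78 - 74\right) 64 = 19778 + 4 \cdot 64 = 19778 + 256 = 20034$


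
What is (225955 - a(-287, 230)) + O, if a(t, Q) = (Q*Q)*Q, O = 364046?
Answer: -11576999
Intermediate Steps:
a(t, Q) = Q**3 (a(t, Q) = Q**2*Q = Q**3)
(225955 - a(-287, 230)) + O = (225955 - 1*230**3) + 364046 = (225955 - 1*12167000) + 364046 = (225955 - 12167000) + 364046 = -11941045 + 364046 = -11576999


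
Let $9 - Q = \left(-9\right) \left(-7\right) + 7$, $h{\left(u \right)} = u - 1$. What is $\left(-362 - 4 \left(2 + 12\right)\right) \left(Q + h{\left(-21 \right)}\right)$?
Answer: $34694$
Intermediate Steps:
$h{\left(u \right)} = -1 + u$ ($h{\left(u \right)} = u - 1 = -1 + u$)
$Q = -61$ ($Q = 9 - \left(\left(-9\right) \left(-7\right) + 7\right) = 9 - \left(63 + 7\right) = 9 - 70 = -61$)
$\left(-362 - 4 \left(2 + 12\right)\right) \left(Q + h{\left(-21 \right)}\right) = \left(-362 - 4 \left(2 + 12\right)\right) \left(-61 - 22\right) = \left(-362 - 56\right) \left(-61 - 22\right) = \left(-362 - 56\right) \left(-83\right) = \left(-418\right) \left(-83\right) = 34694$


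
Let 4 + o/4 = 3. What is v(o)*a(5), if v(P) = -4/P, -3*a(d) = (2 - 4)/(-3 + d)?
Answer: 1/3 ≈ 0.33333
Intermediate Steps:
a(d) = 2/(3*(-3 + d)) (a(d) = -(2 - 4)/(3*(-3 + d)) = -(-2)/(3*(-3 + d)) = 2/(3*(-3 + d)))
o = -4 (o = -16 + 4*3 = -16 + 12 = -4)
v(o)*a(5) = (-4/(-4))*(2/(3*(-3 + 5))) = (-4*(-1/4))*((2/3)/2) = 1*((2/3)*(1/2)) = 1*(1/3) = 1/3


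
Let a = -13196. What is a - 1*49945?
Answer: -63141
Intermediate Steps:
a - 1*49945 = -13196 - 1*49945 = -13196 - 49945 = -63141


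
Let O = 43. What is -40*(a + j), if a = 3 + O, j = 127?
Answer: -6920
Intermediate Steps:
a = 46 (a = 3 + 43 = 46)
-40*(a + j) = -40*(46 + 127) = -40*173 = -6920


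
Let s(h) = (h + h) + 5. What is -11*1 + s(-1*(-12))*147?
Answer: 4252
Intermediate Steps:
s(h) = 5 + 2*h (s(h) = 2*h + 5 = 5 + 2*h)
-11*1 + s(-1*(-12))*147 = -11*1 + (5 + 2*(-1*(-12)))*147 = -11 + (5 + 2*12)*147 = -11 + (5 + 24)*147 = -11 + 29*147 = -11 + 4263 = 4252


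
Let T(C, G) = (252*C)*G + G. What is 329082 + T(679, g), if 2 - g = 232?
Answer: -39025988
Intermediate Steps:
g = -230 (g = 2 - 1*232 = 2 - 232 = -230)
T(C, G) = G + 252*C*G (T(C, G) = 252*C*G + G = G + 252*C*G)
329082 + T(679, g) = 329082 - 230*(1 + 252*679) = 329082 - 230*(1 + 171108) = 329082 - 230*171109 = 329082 - 39355070 = -39025988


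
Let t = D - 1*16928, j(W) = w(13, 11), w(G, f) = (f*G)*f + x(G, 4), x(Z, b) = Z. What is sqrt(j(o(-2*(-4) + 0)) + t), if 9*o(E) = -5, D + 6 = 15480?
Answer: 2*sqrt(33) ≈ 11.489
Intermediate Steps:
D = 15474 (D = -6 + 15480 = 15474)
w(G, f) = G + G*f**2 (w(G, f) = (f*G)*f + G = (G*f)*f + G = G*f**2 + G = G + G*f**2)
o(E) = -5/9 (o(E) = (1/9)*(-5) = -5/9)
j(W) = 1586 (j(W) = 13*(1 + 11**2) = 13*(1 + 121) = 13*122 = 1586)
t = -1454 (t = 15474 - 1*16928 = 15474 - 16928 = -1454)
sqrt(j(o(-2*(-4) + 0)) + t) = sqrt(1586 - 1454) = sqrt(132) = 2*sqrt(33)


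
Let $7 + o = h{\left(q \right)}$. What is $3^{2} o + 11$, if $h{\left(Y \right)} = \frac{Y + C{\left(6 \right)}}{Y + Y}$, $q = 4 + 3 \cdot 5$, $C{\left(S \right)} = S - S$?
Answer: $- \frac{95}{2} \approx -47.5$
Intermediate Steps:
$C{\left(S \right)} = 0$
$q = 19$ ($q = 4 + 15 = 19$)
$h{\left(Y \right)} = \frac{1}{2}$ ($h{\left(Y \right)} = \frac{Y + 0}{Y + Y} = \frac{Y}{2 Y} = Y \frac{1}{2 Y} = \frac{1}{2}$)
$o = - \frac{13}{2}$ ($o = -7 + \frac{1}{2} = - \frac{13}{2} \approx -6.5$)
$3^{2} o + 11 = 3^{2} \left(- \frac{13}{2}\right) + 11 = 9 \left(- \frac{13}{2}\right) + 11 = - \frac{117}{2} + 11 = - \frac{95}{2}$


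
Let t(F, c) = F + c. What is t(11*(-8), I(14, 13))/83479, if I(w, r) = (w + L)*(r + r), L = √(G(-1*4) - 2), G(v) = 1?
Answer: 276/83479 + 26*I/83479 ≈ 0.0033062 + 0.00031146*I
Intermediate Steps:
L = I (L = √(1 - 2) = √(-1) = I ≈ 1.0*I)
I(w, r) = 2*r*(I + w) (I(w, r) = (w + I)*(r + r) = (I + w)*(2*r) = 2*r*(I + w))
t(11*(-8), I(14, 13))/83479 = (11*(-8) + 2*13*(I + 14))/83479 = (-88 + 2*13*(14 + I))*(1/83479) = (-88 + (364 + 26*I))*(1/83479) = (276 + 26*I)*(1/83479) = 276/83479 + 26*I/83479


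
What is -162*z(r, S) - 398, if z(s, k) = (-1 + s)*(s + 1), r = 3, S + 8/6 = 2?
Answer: -1694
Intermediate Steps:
S = ⅔ (S = -4/3 + 2 = ⅔ ≈ 0.66667)
z(s, k) = (1 + s)*(-1 + s) (z(s, k) = (-1 + s)*(1 + s) = (1 + s)*(-1 + s))
-162*z(r, S) - 398 = -162*(-1 + 3²) - 398 = -162*(-1 + 9) - 398 = -162*8 - 398 = -1296 - 398 = -1694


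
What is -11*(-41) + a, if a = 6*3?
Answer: 469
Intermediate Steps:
a = 18
-11*(-41) + a = -11*(-41) + 18 = 451 + 18 = 469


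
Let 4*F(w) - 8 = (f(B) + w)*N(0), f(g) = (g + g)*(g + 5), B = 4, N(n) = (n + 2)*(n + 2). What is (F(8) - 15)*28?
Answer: 1876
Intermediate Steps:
N(n) = (2 + n)**2 (N(n) = (2 + n)*(2 + n) = (2 + n)**2)
f(g) = 2*g*(5 + g) (f(g) = (2*g)*(5 + g) = 2*g*(5 + g))
F(w) = 74 + w (F(w) = 2 + ((2*4*(5 + 4) + w)*(2 + 0)**2)/4 = 2 + ((2*4*9 + w)*2**2)/4 = 2 + ((72 + w)*4)/4 = 2 + (288 + 4*w)/4 = 2 + (72 + w) = 74 + w)
(F(8) - 15)*28 = ((74 + 8) - 15)*28 = (82 - 15)*28 = 67*28 = 1876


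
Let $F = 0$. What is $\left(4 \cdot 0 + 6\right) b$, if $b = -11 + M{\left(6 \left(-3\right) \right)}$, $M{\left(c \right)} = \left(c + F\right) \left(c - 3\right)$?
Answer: $2202$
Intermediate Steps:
$M{\left(c \right)} = c \left(-3 + c\right)$ ($M{\left(c \right)} = \left(c + 0\right) \left(c - 3\right) = c \left(-3 + c\right)$)
$b = 367$ ($b = -11 + 6 \left(-3\right) \left(-3 + 6 \left(-3\right)\right) = -11 - 18 \left(-3 - 18\right) = -11 - -378 = -11 + 378 = 367$)
$\left(4 \cdot 0 + 6\right) b = \left(4 \cdot 0 + 6\right) 367 = \left(0 + 6\right) 367 = 6 \cdot 367 = 2202$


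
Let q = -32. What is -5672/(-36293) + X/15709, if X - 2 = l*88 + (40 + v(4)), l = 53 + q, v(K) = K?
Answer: 157840390/570126737 ≈ 0.27685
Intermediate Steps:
l = 21 (l = 53 - 32 = 21)
X = 1894 (X = 2 + (21*88 + (40 + 4)) = 2 + (1848 + 44) = 2 + 1892 = 1894)
-5672/(-36293) + X/15709 = -5672/(-36293) + 1894/15709 = -5672*(-1/36293) + 1894*(1/15709) = 5672/36293 + 1894/15709 = 157840390/570126737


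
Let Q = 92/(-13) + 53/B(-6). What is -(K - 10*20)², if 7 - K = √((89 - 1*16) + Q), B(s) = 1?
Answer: -(2509 + √20098)²/169 ≈ -41577.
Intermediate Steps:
Q = 597/13 (Q = 92/(-13) + 53/1 = 92*(-1/13) + 53*1 = -92/13 + 53 = 597/13 ≈ 45.923)
K = 7 - √20098/13 (K = 7 - √((89 - 1*16) + 597/13) = 7 - √((89 - 16) + 597/13) = 7 - √(73 + 597/13) = 7 - √(1546/13) = 7 - √20098/13 ≈ -3.9052)
-(K - 10*20)² = -((7 - √20098/13) - 10*20)² = -((7 - √20098/13) - 200)² = -(-193 - √20098/13)²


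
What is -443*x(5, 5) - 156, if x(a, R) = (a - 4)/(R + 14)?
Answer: -3407/19 ≈ -179.32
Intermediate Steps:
x(a, R) = (-4 + a)/(14 + R)
-443*x(5, 5) - 156 = -443*(-4 + 5)/(14 + 5) - 156 = -443/19 - 156 = -3407/19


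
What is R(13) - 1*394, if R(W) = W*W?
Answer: -225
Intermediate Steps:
R(W) = W**2
R(13) - 1*394 = 13**2 - 1*394 = 169 - 394 = -225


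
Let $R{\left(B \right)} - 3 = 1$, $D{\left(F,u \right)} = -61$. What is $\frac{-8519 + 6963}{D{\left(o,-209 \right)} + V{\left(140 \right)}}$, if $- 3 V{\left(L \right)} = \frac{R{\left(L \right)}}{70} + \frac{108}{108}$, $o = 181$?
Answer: $\frac{81690}{3221} \approx 25.362$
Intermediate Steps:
$R{\left(B \right)} = 4$ ($R{\left(B \right)} = 3 + 1 = 4$)
$V{\left(L \right)} = - \frac{37}{105}$ ($V{\left(L \right)} = - \frac{\frac{4}{70} + \frac{108}{108}}{3} = - \frac{4 \cdot \frac{1}{70} + 108 \cdot \frac{1}{108}}{3} = - \frac{\frac{2}{35} + 1}{3} = \left(- \frac{1}{3}\right) \frac{37}{35} = - \frac{37}{105}$)
$\frac{-8519 + 6963}{D{\left(o,-209 \right)} + V{\left(140 \right)}} = \frac{-8519 + 6963}{-61 - \frac{37}{105}} = - \frac{1556}{- \frac{6442}{105}} = \left(-1556\right) \left(- \frac{105}{6442}\right) = \frac{81690}{3221}$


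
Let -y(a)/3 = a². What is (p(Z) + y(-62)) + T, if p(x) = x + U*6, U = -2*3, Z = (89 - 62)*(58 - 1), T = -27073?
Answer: -37102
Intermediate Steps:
Z = 1539 (Z = 27*57 = 1539)
U = -6
y(a) = -3*a²
p(x) = -36 + x (p(x) = x - 6*6 = x - 36 = -36 + x)
(p(Z) + y(-62)) + T = ((-36 + 1539) - 3*(-62)²) - 27073 = (1503 - 3*3844) - 27073 = (1503 - 11532) - 27073 = -10029 - 27073 = -37102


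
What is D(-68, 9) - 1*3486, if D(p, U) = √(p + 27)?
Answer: -3486 + I*√41 ≈ -3486.0 + 6.4031*I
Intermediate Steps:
D(p, U) = √(27 + p)
D(-68, 9) - 1*3486 = √(27 - 68) - 1*3486 = √(-41) - 3486 = I*√41 - 3486 = -3486 + I*√41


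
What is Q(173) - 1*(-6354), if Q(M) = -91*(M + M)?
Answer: -25132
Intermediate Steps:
Q(M) = -182*M
Q(173) - 1*(-6354) = -182*173 - 1*(-6354) = -31486 + 6354 = -25132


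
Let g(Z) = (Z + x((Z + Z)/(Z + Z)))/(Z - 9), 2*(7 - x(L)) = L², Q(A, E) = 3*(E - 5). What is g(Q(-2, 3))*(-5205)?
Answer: 347/2 ≈ 173.50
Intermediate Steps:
Q(A, E) = -15 + 3*E (Q(A, E) = 3*(-5 + E) = -15 + 3*E)
x(L) = 7 - L²/2
g(Z) = (13/2 + Z)/(-9 + Z) (g(Z) = (Z + (7 - ((Z + Z)/(Z + Z))²/2))/(Z - 9) = (Z + (7 - ((2*Z)/((2*Z)))²/2))/(-9 + Z) = (Z + (7 - ((2*Z)*(1/(2*Z)))²/2))/(-9 + Z) = (Z + (7 - ½*1²))/(-9 + Z) = (Z + (7 - ½*1))/(-9 + Z) = (Z + (7 - ½))/(-9 + Z) = (Z + 13/2)/(-9 + Z) = (13/2 + Z)/(-9 + Z))
g(Q(-2, 3))*(-5205) = ((13/2 + (-15 + 3*3))/(-9 + (-15 + 3*3)))*(-5205) = ((13/2 + (-15 + 9))/(-9 + (-15 + 9)))*(-5205) = ((13/2 - 6)/(-9 - 6))*(-5205) = ((½)/(-15))*(-5205) = -1/15*½*(-5205) = -1/30*(-5205) = 347/2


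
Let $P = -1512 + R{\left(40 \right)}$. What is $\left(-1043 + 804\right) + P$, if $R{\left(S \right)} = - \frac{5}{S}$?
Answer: $- \frac{14009}{8} \approx -1751.1$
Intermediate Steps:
$P = - \frac{12097}{8}$ ($P = -1512 - \frac{5}{40} = -1512 - \frac{1}{8} = - \frac{12097}{8} \approx -1512.1$)
$\left(-1043 + 804\right) + P = \left(-1043 + 804\right) - \frac{12097}{8} = -239 - \frac{12097}{8} = - \frac{14009}{8}$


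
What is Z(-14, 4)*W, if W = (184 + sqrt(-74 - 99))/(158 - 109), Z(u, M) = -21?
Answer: -552/7 - 3*I*sqrt(173)/7 ≈ -78.857 - 5.637*I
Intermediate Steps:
W = 184/49 + I*sqrt(173)/49 (W = (184 + sqrt(-173))/49 = (184 + I*sqrt(173))*(1/49) = 184/49 + I*sqrt(173)/49 ≈ 3.7551 + 0.26843*I)
Z(-14, 4)*W = -21*(184/49 + I*sqrt(173)/49) = -552/7 - 3*I*sqrt(173)/7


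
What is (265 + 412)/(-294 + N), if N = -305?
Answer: -677/599 ≈ -1.1302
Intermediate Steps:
(265 + 412)/(-294 + N) = (265 + 412)/(-294 - 305) = 677/(-599) = 677*(-1/599) = -677/599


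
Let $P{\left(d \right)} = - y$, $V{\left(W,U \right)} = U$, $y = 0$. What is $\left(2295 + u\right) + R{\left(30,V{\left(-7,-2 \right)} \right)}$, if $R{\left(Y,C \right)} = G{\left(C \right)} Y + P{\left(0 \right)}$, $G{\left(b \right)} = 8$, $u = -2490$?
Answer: $45$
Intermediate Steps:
$P{\left(d \right)} = 0$ ($P{\left(d \right)} = \left(-1\right) 0 = 0$)
$R{\left(Y,C \right)} = 8 Y$ ($R{\left(Y,C \right)} = 8 Y + 0 = 8 Y$)
$\left(2295 + u\right) + R{\left(30,V{\left(-7,-2 \right)} \right)} = \left(2295 - 2490\right) + 8 \cdot 30 = -195 + 240 = 45$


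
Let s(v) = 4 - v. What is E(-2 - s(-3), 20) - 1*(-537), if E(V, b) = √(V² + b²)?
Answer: 537 + √481 ≈ 558.93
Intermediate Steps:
E(-2 - s(-3), 20) - 1*(-537) = √((-2 - (4 - 1*(-3)))² + 20²) - 1*(-537) = √((-2 - (4 + 3))² + 400) + 537 = √((-2 - 1*7)² + 400) + 537 = √((-2 - 7)² + 400) + 537 = √((-9)² + 400) + 537 = √(81 + 400) + 537 = √481 + 537 = 537 + √481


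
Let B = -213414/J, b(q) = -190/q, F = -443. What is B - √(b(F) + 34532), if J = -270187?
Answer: 213414/270187 - √6776954638/443 ≈ -185.04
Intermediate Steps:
B = 213414/270187 (B = -213414/(-270187) = -213414*(-1/270187) = 213414/270187 ≈ 0.78988)
B - √(b(F) + 34532) = 213414/270187 - √(-190/(-443) + 34532) = 213414/270187 - √(-190*(-1/443) + 34532) = 213414/270187 - √(190/443 + 34532) = 213414/270187 - √(15297866/443) = 213414/270187 - √6776954638/443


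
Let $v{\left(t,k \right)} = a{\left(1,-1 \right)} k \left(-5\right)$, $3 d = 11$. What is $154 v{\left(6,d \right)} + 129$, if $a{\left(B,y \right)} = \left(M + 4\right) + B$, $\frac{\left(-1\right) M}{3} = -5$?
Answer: $- \frac{169013}{3} \approx -56338.0$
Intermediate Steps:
$d = \frac{11}{3}$ ($d = \frac{1}{3} \cdot 11 = \frac{11}{3} \approx 3.6667$)
$M = 15$ ($M = \left(-3\right) \left(-5\right) = 15$)
$a{\left(B,y \right)} = 19 + B$ ($a{\left(B,y \right)} = \left(15 + 4\right) + B = 19 + B$)
$v{\left(t,k \right)} = - 100 k$ ($v{\left(t,k \right)} = \left(19 + 1\right) k \left(-5\right) = 20 k \left(-5\right) = - 100 k$)
$154 v{\left(6,d \right)} + 129 = 154 \left(\left(-100\right) \frac{11}{3}\right) + 129 = 154 \left(- \frac{1100}{3}\right) + 129 = - \frac{169400}{3} + 129 = - \frac{169013}{3}$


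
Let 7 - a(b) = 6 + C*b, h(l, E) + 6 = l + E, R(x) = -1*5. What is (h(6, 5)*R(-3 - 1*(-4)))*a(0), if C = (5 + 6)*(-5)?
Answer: -25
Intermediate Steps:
C = -55 (C = 11*(-5) = -55)
R(x) = -5
h(l, E) = -6 + E + l (h(l, E) = -6 + (l + E) = -6 + (E + l) = -6 + E + l)
a(b) = 1 + 55*b (a(b) = 7 - (6 - 55*b) = 7 + (-6 + 55*b) = 1 + 55*b)
(h(6, 5)*R(-3 - 1*(-4)))*a(0) = ((-6 + 5 + 6)*(-5))*(1 + 55*0) = (5*(-5))*(1 + 0) = -25*1 = -25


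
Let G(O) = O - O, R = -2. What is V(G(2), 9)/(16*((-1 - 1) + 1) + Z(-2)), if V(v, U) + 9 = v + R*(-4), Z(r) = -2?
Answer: 1/18 ≈ 0.055556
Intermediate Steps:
G(O) = 0
V(v, U) = -1 + v (V(v, U) = -9 + (v - 2*(-4)) = -9 + (v + 8) = -9 + (8 + v) = -1 + v)
V(G(2), 9)/(16*((-1 - 1) + 1) + Z(-2)) = (-1 + 0)/(16*((-1 - 1) + 1) - 2) = -1/(16*(-2 + 1) - 2) = -1/(16*(-1) - 2) = -1/(-16 - 2) = -1/(-18) = -1*(-1/18) = 1/18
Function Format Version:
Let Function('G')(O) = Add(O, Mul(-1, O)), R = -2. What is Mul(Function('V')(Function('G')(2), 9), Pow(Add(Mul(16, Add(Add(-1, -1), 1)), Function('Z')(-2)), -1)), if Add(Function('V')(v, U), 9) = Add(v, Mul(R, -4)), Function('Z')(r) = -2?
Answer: Rational(1, 18) ≈ 0.055556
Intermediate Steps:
Function('G')(O) = 0
Function('V')(v, U) = Add(-1, v) (Function('V')(v, U) = Add(-9, Add(v, Mul(-2, -4))) = Add(-9, Add(v, 8)) = Add(-9, Add(8, v)) = Add(-1, v))
Mul(Function('V')(Function('G')(2), 9), Pow(Add(Mul(16, Add(Add(-1, -1), 1)), Function('Z')(-2)), -1)) = Mul(Add(-1, 0), Pow(Add(Mul(16, Add(Add(-1, -1), 1)), -2), -1)) = Mul(-1, Pow(Add(Mul(16, Add(-2, 1)), -2), -1)) = Mul(-1, Pow(Add(Mul(16, -1), -2), -1)) = Mul(-1, Pow(Add(-16, -2), -1)) = Mul(-1, Pow(-18, -1)) = Mul(-1, Rational(-1, 18)) = Rational(1, 18)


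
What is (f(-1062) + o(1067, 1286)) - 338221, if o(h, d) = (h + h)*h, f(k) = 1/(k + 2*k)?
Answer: 6176879801/3186 ≈ 1.9388e+6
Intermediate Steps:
f(k) = 1/(3*k)
o(h, d) = 2*h² (o(h, d) = (2*h)*h = 2*h²)
(f(-1062) + o(1067, 1286)) - 338221 = ((⅓)/(-1062) + 2*1067²) - 338221 = ((⅓)*(-1/1062) + 2*1138489) - 338221 = (-1/3186 + 2276978) - 338221 = 7254451907/3186 - 338221 = 6176879801/3186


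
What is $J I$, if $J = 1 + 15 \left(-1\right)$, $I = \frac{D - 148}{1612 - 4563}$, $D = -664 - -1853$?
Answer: $\frac{14574}{2951} \approx 4.9387$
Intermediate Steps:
$D = 1189$ ($D = -664 + 1853 = 1189$)
$I = - \frac{1041}{2951}$ ($I = \frac{1189 - 148}{1612 - 4563} = \frac{1041}{-2951} = 1041 \left(- \frac{1}{2951}\right) = - \frac{1041}{2951} \approx -0.35276$)
$J = -14$ ($J = 1 - 15 = -14$)
$J I = \left(-14\right) \left(- \frac{1041}{2951}\right) = \frac{14574}{2951}$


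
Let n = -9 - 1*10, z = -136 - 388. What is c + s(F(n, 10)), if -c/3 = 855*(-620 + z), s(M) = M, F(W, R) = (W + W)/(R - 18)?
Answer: 11737459/4 ≈ 2.9344e+6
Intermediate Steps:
z = -524
n = -19 (n = -9 - 10 = -19)
F(W, R) = 2*W/(-18 + R) (F(W, R) = (2*W)/(-18 + R) = 2*W/(-18 + R))
c = 2934360 (c = -2565*(-620 - 524) = -2565*(-1144) = -3*(-978120) = 2934360)
c + s(F(n, 10)) = 2934360 + 2*(-19)/(-18 + 10) = 2934360 + 2*(-19)/(-8) = 2934360 + 2*(-19)*(-⅛) = 2934360 + 19/4 = 11737459/4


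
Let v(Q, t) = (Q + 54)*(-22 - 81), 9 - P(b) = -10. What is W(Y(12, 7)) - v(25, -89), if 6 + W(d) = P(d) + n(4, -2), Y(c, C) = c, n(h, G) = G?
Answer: 8148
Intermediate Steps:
P(b) = 19 (P(b) = 9 - 1*(-10) = 9 + 10 = 19)
v(Q, t) = -5562 - 103*Q (v(Q, t) = (54 + Q)*(-103) = -5562 - 103*Q)
W(d) = 11 (W(d) = -6 + (19 - 2) = -6 + 17 = 11)
W(Y(12, 7)) - v(25, -89) = 11 - (-5562 - 103*25) = 11 - (-5562 - 2575) = 11 - 1*(-8137) = 11 + 8137 = 8148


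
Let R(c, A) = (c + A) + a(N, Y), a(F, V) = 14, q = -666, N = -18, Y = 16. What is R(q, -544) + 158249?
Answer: 157053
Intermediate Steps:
R(c, A) = 14 + A + c (R(c, A) = (c + A) + 14 = (A + c) + 14 = 14 + A + c)
R(q, -544) + 158249 = (14 - 544 - 666) + 158249 = -1196 + 158249 = 157053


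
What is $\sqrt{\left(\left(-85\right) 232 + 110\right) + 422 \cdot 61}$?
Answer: $2 \sqrt{1533} \approx 78.307$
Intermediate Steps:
$\sqrt{\left(\left(-85\right) 232 + 110\right) + 422 \cdot 61} = \sqrt{\left(-19720 + 110\right) + 25742} = \sqrt{-19610 + 25742} = \sqrt{6132} = 2 \sqrt{1533}$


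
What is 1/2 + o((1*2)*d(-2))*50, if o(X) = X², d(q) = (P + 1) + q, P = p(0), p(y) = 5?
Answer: 6401/2 ≈ 3200.5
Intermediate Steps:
P = 5
d(q) = 6 + q (d(q) = (5 + 1) + q = 6 + q)
1/2 + o((1*2)*d(-2))*50 = 1/2 + ((1*2)*(6 - 2))²*50 = ½ + (2*4)²*50 = ½ + 8²*50 = ½ + 64*50 = ½ + 3200 = 6401/2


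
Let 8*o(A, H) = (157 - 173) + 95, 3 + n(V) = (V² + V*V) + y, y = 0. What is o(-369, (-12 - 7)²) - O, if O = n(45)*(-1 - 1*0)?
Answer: 32455/8 ≈ 4056.9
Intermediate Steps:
n(V) = -3 + 2*V² (n(V) = -3 + ((V² + V*V) + 0) = -3 + ((V² + V²) + 0) = -3 + (2*V² + 0) = -3 + 2*V²)
o(A, H) = 79/8 (o(A, H) = ((157 - 173) + 95)/8 = (-16 + 95)/8 = (⅛)*79 = 79/8)
O = -4047 (O = (-3 + 2*45²)*(-1 - 1*0) = (-3 + 2*2025)*(-1 + 0) = (-3 + 4050)*(-1) = 4047*(-1) = -4047)
o(-369, (-12 - 7)²) - O = 79/8 - 1*(-4047) = 79/8 + 4047 = 32455/8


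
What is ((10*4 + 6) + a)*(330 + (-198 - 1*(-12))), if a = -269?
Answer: -32112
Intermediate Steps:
((10*4 + 6) + a)*(330 + (-198 - 1*(-12))) = ((10*4 + 6) - 269)*(330 + (-198 - 1*(-12))) = ((40 + 6) - 269)*(330 + (-198 + 12)) = (46 - 269)*(330 - 186) = -223*144 = -32112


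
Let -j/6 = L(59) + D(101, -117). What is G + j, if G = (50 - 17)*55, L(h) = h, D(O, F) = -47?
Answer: 1743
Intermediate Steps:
j = -72 (j = -6*(59 - 47) = -6*12 = -72)
G = 1815 (G = 33*55 = 1815)
G + j = 1815 - 72 = 1743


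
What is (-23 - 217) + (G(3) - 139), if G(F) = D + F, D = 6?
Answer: -370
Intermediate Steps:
G(F) = 6 + F
(-23 - 217) + (G(3) - 139) = (-23 - 217) + ((6 + 3) - 139) = -240 + (9 - 139) = -240 - 130 = -370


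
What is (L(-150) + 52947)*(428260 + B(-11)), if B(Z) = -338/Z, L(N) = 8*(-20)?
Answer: 248690008826/11 ≈ 2.2608e+10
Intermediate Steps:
L(N) = -160
(L(-150) + 52947)*(428260 + B(-11)) = (-160 + 52947)*(428260 - 338/(-11)) = 52787*(428260 - 338*(-1/11)) = 52787*(428260 + 338/11) = 52787*(4711198/11) = 248690008826/11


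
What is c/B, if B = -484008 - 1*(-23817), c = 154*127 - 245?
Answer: -19313/460191 ≈ -0.041967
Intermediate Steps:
c = 19313 (c = 19558 - 245 = 19313)
B = -460191 (B = -484008 + 23817 = -460191)
c/B = 19313/(-460191) = 19313*(-1/460191) = -19313/460191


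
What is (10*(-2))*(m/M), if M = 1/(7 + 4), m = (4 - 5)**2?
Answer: -220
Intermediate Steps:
m = 1 (m = (-1)**2 = 1)
M = 1/11 ≈ 0.090909
(10*(-2))*(m/M) = (10*(-2))*(1/(1/11)) = -20*11 = -220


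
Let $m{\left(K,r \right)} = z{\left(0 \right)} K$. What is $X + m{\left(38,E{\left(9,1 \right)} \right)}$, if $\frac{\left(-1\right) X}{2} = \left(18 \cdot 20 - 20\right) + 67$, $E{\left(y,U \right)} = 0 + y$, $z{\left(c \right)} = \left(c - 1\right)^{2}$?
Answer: $-776$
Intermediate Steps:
$z{\left(c \right)} = \left(-1 + c\right)^{2}$
$E{\left(y,U \right)} = y$
$m{\left(K,r \right)} = K$ ($m{\left(K,r \right)} = \left(-1 + 0\right)^{2} K = \left(-1\right)^{2} K = 1 K = K$)
$X = -814$ ($X = - 2 \left(\left(18 \cdot 20 - 20\right) + 67\right) = - 2 \left(\left(360 - 20\right) + 67\right) = - 2 \left(340 + 67\right) = \left(-2\right) 407 = -814$)
$X + m{\left(38,E{\left(9,1 \right)} \right)} = -814 + 38 = -776$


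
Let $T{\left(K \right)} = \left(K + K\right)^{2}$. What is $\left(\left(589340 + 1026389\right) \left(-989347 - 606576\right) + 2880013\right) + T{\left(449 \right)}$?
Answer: $-2578575386450$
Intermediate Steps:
$T{\left(K \right)} = 4 K^{2}$ ($T{\left(K \right)} = \left(2 K\right)^{2} = 4 K^{2}$)
$\left(\left(589340 + 1026389\right) \left(-989347 - 606576\right) + 2880013\right) + T{\left(449 \right)} = \left(\left(589340 + 1026389\right) \left(-989347 - 606576\right) + 2880013\right) + 4 \cdot 449^{2} = \left(1615729 \left(-1595923\right) + 2880013\right) + 4 \cdot 201601 = \left(-2578579072867 + 2880013\right) + 806404 = -2578576192854 + 806404 = -2578575386450$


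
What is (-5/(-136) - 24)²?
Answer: 10621081/18496 ≈ 574.24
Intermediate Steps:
(-5/(-136) - 24)² = (-5*(-1/136) - 24)² = (5/136 - 24)² = (-3259/136)² = 10621081/18496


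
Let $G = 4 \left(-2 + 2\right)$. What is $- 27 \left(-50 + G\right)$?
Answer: $1350$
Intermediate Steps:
$G = 0$ ($G = 4 \cdot 0 = 0$)
$- 27 \left(-50 + G\right) = - 27 \left(-50 + 0\right) = \left(-27\right) \left(-50\right) = 1350$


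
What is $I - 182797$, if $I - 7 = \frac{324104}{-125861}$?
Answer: $- \frac{23006456294}{125861} \approx -1.8279 \cdot 10^{5}$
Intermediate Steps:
$I = \frac{556923}{125861}$ ($I = 7 + \frac{324104}{-125861} = 7 + 324104 \left(- \frac{1}{125861}\right) = 7 - \frac{324104}{125861} = \frac{556923}{125861} \approx 4.4249$)
$I - 182797 = \frac{556923}{125861} - 182797 = - \frac{23006456294}{125861}$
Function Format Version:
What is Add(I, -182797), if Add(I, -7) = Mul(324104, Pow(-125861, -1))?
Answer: Rational(-23006456294, 125861) ≈ -1.8279e+5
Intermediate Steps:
I = Rational(556923, 125861) (I = Add(7, Mul(324104, Pow(-125861, -1))) = Add(7, Mul(324104, Rational(-1, 125861))) = Add(7, Rational(-324104, 125861)) = Rational(556923, 125861) ≈ 4.4249)
Add(I, -182797) = Add(Rational(556923, 125861), -182797) = Rational(-23006456294, 125861)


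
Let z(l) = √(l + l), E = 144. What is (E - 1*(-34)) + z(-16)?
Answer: 178 + 4*I*√2 ≈ 178.0 + 5.6569*I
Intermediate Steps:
z(l) = √2*√l (z(l) = √(2*l) = √2*√l)
(E - 1*(-34)) + z(-16) = (144 - 1*(-34)) + √2*√(-16) = (144 + 34) + √2*(4*I) = 178 + 4*I*√2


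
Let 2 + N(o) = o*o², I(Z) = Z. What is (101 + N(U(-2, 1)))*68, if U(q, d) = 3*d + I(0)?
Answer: 8568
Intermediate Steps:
U(q, d) = 3*d (U(q, d) = 3*d + 0 = 3*d)
N(o) = -2 + o³ (N(o) = -2 + o*o² = -2 + o³)
(101 + N(U(-2, 1)))*68 = (101 + (-2 + (3*1)³))*68 = (101 + (-2 + 3³))*68 = (101 + (-2 + 27))*68 = (101 + 25)*68 = 126*68 = 8568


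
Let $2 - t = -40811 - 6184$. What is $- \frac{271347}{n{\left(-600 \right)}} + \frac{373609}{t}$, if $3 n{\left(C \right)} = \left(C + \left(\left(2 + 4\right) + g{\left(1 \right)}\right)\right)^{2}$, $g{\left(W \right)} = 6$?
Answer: $\frac{10101731691}{1805436752} \approx 5.5952$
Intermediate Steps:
$t = 46997$ ($t = 2 - \left(-40811 - 6184\right) = 2 - -46995 = 2 + 46995 = 46997$)
$n{\left(C \right)} = \frac{\left(12 + C\right)^{2}}{3}$ ($n{\left(C \right)} = \frac{\left(C + \left(\left(2 + 4\right) + 6\right)\right)^{2}}{3} = \frac{\left(C + \left(6 + 6\right)\right)^{2}}{3} = \frac{\left(C + 12\right)^{2}}{3} = \frac{\left(12 + C\right)^{2}}{3}$)
$- \frac{271347}{n{\left(-600 \right)}} + \frac{373609}{t} = - \frac{271347}{\frac{1}{3} \left(12 - 600\right)^{2}} + \frac{373609}{46997} = - \frac{271347}{\frac{1}{3} \left(-588\right)^{2}} + 373609 \cdot \frac{1}{46997} = - \frac{271347}{\frac{1}{3} \cdot 345744} + \frac{373609}{46997} = - \frac{271347}{115248} + \frac{373609}{46997} = \left(-271347\right) \frac{1}{115248} + \frac{373609}{46997} = - \frac{90449}{38416} + \frac{373609}{46997} = \frac{10101731691}{1805436752}$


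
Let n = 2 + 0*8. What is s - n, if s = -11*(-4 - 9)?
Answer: 141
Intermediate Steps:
n = 2 (n = 2 + 0 = 2)
s = 143 (s = -11*(-13) = 143)
s - n = 143 - 1*2 = 143 - 2 = 141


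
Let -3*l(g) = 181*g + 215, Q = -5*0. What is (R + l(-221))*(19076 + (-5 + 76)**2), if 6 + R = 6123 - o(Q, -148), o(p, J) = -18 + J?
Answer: 471366765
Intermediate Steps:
Q = 0
l(g) = -215/3 - 181*g/3 (l(g) = -(181*g + 215)/3 = -(215 + 181*g)/3 = -215/3 - 181*g/3)
R = 6283 (R = -6 + (6123 - (-18 - 148)) = -6 + (6123 - 1*(-166)) = -6 + (6123 + 166) = -6 + 6289 = 6283)
(R + l(-221))*(19076 + (-5 + 76)**2) = (6283 + (-215/3 - 181/3*(-221)))*(19076 + (-5 + 76)**2) = (6283 + (-215/3 + 40001/3))*(19076 + 71**2) = (6283 + 13262)*(19076 + 5041) = 19545*24117 = 471366765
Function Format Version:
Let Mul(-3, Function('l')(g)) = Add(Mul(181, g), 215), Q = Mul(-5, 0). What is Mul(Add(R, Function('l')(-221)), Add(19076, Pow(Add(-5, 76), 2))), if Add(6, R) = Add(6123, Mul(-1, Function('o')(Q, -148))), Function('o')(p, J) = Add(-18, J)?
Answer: 471366765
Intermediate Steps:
Q = 0
Function('l')(g) = Add(Rational(-215, 3), Mul(Rational(-181, 3), g)) (Function('l')(g) = Mul(Rational(-1, 3), Add(Mul(181, g), 215)) = Mul(Rational(-1, 3), Add(215, Mul(181, g))) = Add(Rational(-215, 3), Mul(Rational(-181, 3), g)))
R = 6283 (R = Add(-6, Add(6123, Mul(-1, Add(-18, -148)))) = Add(-6, Add(6123, Mul(-1, -166))) = Add(-6, Add(6123, 166)) = Add(-6, 6289) = 6283)
Mul(Add(R, Function('l')(-221)), Add(19076, Pow(Add(-5, 76), 2))) = Mul(Add(6283, Add(Rational(-215, 3), Mul(Rational(-181, 3), -221))), Add(19076, Pow(Add(-5, 76), 2))) = Mul(Add(6283, Add(Rational(-215, 3), Rational(40001, 3))), Add(19076, Pow(71, 2))) = Mul(Add(6283, 13262), Add(19076, 5041)) = Mul(19545, 24117) = 471366765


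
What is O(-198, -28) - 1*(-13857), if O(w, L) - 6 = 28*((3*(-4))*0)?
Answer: 13863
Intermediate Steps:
O(w, L) = 6 (O(w, L) = 6 + 28*((3*(-4))*0) = 6 + 28*(-12*0) = 6 + 28*0 = 6 + 0 = 6)
O(-198, -28) - 1*(-13857) = 6 - 1*(-13857) = 6 + 13857 = 13863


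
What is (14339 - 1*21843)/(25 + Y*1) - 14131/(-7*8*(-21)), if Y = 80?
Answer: -490879/5880 ≈ -83.483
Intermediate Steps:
(14339 - 1*21843)/(25 + Y*1) - 14131/(-7*8*(-21)) = (14339 - 1*21843)/(25 + 80*1) - 14131/(-7*8*(-21)) = (14339 - 21843)/(25 + 80) - 14131/((-56*(-21))) = -7504/105 - 14131/1176 = -7504*1/105 - 14131*1/1176 = -1072/15 - 14131/1176 = -490879/5880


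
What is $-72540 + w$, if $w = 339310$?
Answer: $266770$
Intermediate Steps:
$-72540 + w = -72540 + 339310 = 266770$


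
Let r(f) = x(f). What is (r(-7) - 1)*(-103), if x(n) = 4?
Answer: -309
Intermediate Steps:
r(f) = 4
(r(-7) - 1)*(-103) = (4 - 1)*(-103) = 3*(-103) = -309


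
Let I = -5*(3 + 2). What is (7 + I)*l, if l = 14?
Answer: -252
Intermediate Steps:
I = -25 (I = -5*5 = -25)
(7 + I)*l = (7 - 25)*14 = -18*14 = -252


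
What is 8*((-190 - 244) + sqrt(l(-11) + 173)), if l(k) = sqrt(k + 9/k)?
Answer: -3472 + 8*sqrt(20933 + 11*I*sqrt(1430))/11 ≈ -3366.8 + 1.0454*I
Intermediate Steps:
8*((-190 - 244) + sqrt(l(-11) + 173)) = 8*((-190 - 244) + sqrt(sqrt(-11 + 9/(-11)) + 173)) = 8*(-434 + sqrt(sqrt(-11 + 9*(-1/11)) + 173)) = 8*(-434 + sqrt(sqrt(-11 - 9/11) + 173)) = 8*(-434 + sqrt(sqrt(-130/11) + 173)) = 8*(-434 + sqrt(I*sqrt(1430)/11 + 173)) = 8*(-434 + sqrt(173 + I*sqrt(1430)/11)) = -3472 + 8*sqrt(173 + I*sqrt(1430)/11)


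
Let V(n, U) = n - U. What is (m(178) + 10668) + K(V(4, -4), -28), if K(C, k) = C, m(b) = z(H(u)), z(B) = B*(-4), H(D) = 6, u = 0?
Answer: 10652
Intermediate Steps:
z(B) = -4*B
m(b) = -24 (m(b) = -4*6 = -24)
(m(178) + 10668) + K(V(4, -4), -28) = (-24 + 10668) + (4 - 1*(-4)) = 10644 + (4 + 4) = 10644 + 8 = 10652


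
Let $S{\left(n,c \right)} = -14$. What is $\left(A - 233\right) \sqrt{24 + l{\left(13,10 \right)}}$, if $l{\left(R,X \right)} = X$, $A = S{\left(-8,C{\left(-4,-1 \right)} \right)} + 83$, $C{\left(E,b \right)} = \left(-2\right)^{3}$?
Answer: $- 164 \sqrt{34} \approx -956.28$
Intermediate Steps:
$C{\left(E,b \right)} = -8$
$A = 69$ ($A = -14 + 83 = 69$)
$\left(A - 233\right) \sqrt{24 + l{\left(13,10 \right)}} = \left(69 - 233\right) \sqrt{24 + 10} = - 164 \sqrt{34}$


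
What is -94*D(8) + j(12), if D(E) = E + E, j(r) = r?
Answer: -1492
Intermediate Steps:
D(E) = 2*E
-94*D(8) + j(12) = -188*8 + 12 = -94*16 + 12 = -1504 + 12 = -1492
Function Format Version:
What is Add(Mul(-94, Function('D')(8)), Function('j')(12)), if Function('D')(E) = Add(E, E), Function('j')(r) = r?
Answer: -1492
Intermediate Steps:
Function('D')(E) = Mul(2, E)
Add(Mul(-94, Function('D')(8)), Function('j')(12)) = Add(Mul(-94, Mul(2, 8)), 12) = Add(Mul(-94, 16), 12) = Add(-1504, 12) = -1492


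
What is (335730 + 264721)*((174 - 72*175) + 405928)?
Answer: 236278669402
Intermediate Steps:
(335730 + 264721)*((174 - 72*175) + 405928) = 600451*((174 - 12600) + 405928) = 600451*(-12426 + 405928) = 600451*393502 = 236278669402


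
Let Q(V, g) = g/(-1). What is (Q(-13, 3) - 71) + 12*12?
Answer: 70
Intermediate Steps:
Q(V, g) = -g (Q(V, g) = g*(-1) = -g)
(Q(-13, 3) - 71) + 12*12 = (-1*3 - 71) + 12*12 = (-3 - 71) + 144 = -74 + 144 = 70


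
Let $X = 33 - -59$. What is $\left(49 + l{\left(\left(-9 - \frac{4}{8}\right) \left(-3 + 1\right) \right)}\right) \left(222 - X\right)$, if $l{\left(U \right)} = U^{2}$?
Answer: $53300$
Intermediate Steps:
$X = 92$ ($X = 33 + 59 = 92$)
$\left(49 + l{\left(\left(-9 - \frac{4}{8}\right) \left(-3 + 1\right) \right)}\right) \left(222 - X\right) = \left(49 + \left(\left(-9 - \frac{4}{8}\right) \left(-3 + 1\right)\right)^{2}\right) \left(222 - 92\right) = \left(49 + \left(\left(-9 - \frac{1}{2}\right) \left(-2\right)\right)^{2}\right) \left(222 - 92\right) = \left(49 + \left(\left(-9 - \frac{1}{2}\right) \left(-2\right)\right)^{2}\right) 130 = \left(49 + \left(\left(- \frac{19}{2}\right) \left(-2\right)\right)^{2}\right) 130 = \left(49 + 19^{2}\right) 130 = \left(49 + 361\right) 130 = 410 \cdot 130 = 53300$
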